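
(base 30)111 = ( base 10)931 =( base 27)17D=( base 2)1110100011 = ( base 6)4151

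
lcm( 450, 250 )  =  2250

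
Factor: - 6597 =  - 3^2*733^1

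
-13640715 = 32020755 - 45661470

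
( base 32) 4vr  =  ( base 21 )BCC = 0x13fb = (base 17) 10bf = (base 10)5115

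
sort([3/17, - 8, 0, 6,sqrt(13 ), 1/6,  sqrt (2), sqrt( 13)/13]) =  [ - 8,0, 1/6,3/17, sqrt (13)/13, sqrt(2 ),  sqrt( 13 ), 6] 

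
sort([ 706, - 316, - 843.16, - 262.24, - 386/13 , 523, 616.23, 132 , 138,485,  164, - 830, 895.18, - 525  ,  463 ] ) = [ - 843.16, - 830, - 525, - 316, - 262.24,-386/13, 132,138, 164, 463, 485, 523, 616.23, 706, 895.18]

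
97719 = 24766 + 72953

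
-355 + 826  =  471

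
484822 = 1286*377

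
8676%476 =108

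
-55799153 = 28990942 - 84790095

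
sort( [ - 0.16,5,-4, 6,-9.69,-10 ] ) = [-10, - 9.69, - 4,-0.16,  5,6 ] 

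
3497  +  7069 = 10566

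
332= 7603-7271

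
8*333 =2664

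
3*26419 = 79257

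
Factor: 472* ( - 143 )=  - 2^3*11^1*13^1*59^1 =- 67496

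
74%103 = 74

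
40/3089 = 40/3089  =  0.01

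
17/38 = 17/38 = 0.45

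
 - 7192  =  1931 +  - 9123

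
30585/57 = 536 + 11/19 =536.58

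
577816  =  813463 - 235647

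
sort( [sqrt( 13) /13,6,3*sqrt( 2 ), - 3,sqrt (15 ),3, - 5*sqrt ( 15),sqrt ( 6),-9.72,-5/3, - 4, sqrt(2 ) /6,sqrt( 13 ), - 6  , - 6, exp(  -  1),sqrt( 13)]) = [ - 5*sqrt( 15) ,- 9.72,-6, - 6, - 4, - 3,-5/3,sqrt( 2)/6, sqrt(13) /13, exp( - 1), sqrt( 6 ),3,sqrt(13 ), sqrt ( 13),sqrt(15),3*sqrt ( 2 ),6 ]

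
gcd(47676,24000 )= 12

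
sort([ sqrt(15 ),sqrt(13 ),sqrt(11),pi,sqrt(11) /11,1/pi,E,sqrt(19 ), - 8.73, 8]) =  [-8.73,sqrt( 11) /11, 1/pi,E,  pi,sqrt(11),sqrt(13 ),sqrt( 15), sqrt (19),8 ] 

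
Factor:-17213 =  -  7^1*2459^1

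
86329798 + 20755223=107085021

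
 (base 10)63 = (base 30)23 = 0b111111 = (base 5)223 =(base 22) 2J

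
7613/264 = 7613/264 = 28.84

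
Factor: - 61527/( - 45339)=20509/15113 = 7^(-1 )*17^ ( - 1 )*127^(-1)*20509^1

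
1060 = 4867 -3807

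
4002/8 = 2001/4 = 500.25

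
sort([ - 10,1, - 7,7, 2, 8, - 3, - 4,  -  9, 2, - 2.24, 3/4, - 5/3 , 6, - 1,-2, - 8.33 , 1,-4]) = [ - 10, -9,-8.33, - 7,-4, - 4, - 3, - 2.24, - 2, - 5/3, - 1, 3/4, 1, 1, 2, 2,6,7, 8 ] 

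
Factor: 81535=5^1*23^1*709^1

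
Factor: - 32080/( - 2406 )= 40/3 = 2^3*3^( - 1)*5^1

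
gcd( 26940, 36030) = 30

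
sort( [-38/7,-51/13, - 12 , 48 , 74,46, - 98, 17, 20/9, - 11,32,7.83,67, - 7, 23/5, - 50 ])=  [ - 98, - 50,-12  , - 11 , - 7, - 38/7, - 51/13, 20/9,  23/5,7.83 , 17, 32,  46,48 , 67, 74]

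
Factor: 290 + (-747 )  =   - 457 = - 457^1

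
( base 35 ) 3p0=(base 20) B7A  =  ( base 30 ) 51K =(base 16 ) 11C6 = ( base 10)4550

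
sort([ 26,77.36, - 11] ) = [ - 11, 26, 77.36 ]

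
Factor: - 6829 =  - 6829^1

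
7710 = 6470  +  1240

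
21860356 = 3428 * 6377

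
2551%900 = 751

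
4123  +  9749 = 13872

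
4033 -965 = 3068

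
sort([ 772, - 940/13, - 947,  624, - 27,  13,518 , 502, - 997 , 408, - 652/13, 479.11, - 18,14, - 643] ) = [ - 997, - 947,  -  643, - 940/13, - 652/13,-27,-18, 13, 14, 408,479.11,502,518,624  ,  772 ]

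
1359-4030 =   -  2671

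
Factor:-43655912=-2^3 * 71^1*151^1*509^1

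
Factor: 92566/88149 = 2^1*3^(-1)*31^1*1493^1 * 29383^( - 1)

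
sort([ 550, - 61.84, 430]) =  [ - 61.84, 430,550]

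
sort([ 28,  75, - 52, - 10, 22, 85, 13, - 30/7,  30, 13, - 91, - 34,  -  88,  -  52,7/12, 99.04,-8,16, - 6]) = [ - 91, - 88, - 52, - 52, - 34 , - 10, - 8 ,- 6,-30/7, 7/12,13,13,16,22,  28,30 , 75, 85,99.04]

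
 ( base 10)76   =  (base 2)1001100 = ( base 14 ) 56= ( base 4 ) 1030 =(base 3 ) 2211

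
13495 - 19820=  - 6325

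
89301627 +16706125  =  106007752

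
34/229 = 34/229  =  0.15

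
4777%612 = 493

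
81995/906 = 90 +455/906  =  90.50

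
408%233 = 175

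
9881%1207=225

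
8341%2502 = 835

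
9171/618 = 14 + 173/206  =  14.84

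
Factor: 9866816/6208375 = 2^6 * 5^( - 3)*23^1  *  6703^1 * 49667^( - 1 ) 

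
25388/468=54 + 29/117= 54.25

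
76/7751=76/7751 = 0.01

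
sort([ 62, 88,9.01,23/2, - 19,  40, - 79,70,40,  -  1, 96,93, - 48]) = [ - 79,- 48, - 19, - 1,  9.01,23/2 , 40, 40,62,70,88,93, 96] 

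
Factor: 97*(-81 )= - 3^4*97^1 = - 7857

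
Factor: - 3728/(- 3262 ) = 2^3*7^( - 1) = 8/7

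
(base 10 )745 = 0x2e9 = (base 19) 214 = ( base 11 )618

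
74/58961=74/58961= 0.00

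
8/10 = 4/5 = 0.80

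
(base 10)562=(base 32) hi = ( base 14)2C2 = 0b1000110010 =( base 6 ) 2334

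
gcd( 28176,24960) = 48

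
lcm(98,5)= 490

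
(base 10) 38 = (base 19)20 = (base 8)46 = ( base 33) 15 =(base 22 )1g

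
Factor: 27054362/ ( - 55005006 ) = - 3^( - 1 )*7^( - 1 )*23^( - 1)*56941^(-1)*13527181^1= - 13527181/27502503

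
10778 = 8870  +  1908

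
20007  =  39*513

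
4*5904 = 23616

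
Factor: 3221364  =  2^2* 3^1 * 17^1*15791^1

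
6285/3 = 2095 = 2095.00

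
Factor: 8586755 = 5^1 * 29^1*59219^1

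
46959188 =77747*604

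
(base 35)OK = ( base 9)1155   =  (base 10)860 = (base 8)1534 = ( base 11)712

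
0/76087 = 0=0.00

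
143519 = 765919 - 622400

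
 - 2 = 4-6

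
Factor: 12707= 97^1 *131^1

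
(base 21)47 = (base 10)91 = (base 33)2P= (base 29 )34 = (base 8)133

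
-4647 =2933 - 7580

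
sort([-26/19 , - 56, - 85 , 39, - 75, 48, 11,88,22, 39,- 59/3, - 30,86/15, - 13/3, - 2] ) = [ -85, - 75, - 56, - 30, - 59/3 , - 13/3, - 2, - 26/19, 86/15,  11,22,39, 39, 48, 88 ] 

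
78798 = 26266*3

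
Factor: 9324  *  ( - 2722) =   -  2^3*3^2*7^1*37^1*1361^1 =- 25379928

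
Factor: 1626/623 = 2^1*3^1*7^( - 1)* 89^( - 1)*271^1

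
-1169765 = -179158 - 990607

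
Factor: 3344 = 2^4*11^1*19^1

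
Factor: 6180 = 2^2* 3^1*5^1*103^1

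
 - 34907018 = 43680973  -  78587991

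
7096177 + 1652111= 8748288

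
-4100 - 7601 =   -  11701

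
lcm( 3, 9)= 9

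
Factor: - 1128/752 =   -  2^( - 1) * 3^1 = - 3/2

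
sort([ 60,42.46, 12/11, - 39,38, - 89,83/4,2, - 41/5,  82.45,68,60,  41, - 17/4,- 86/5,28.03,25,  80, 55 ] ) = [ - 89 , - 39, - 86/5, -41/5,  -  17/4, 12/11,2,83/4,25,28.03, 38 , 41,  42.46 , 55,  60  ,  60, 68,80,82.45]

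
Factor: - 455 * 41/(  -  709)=5^1*7^1 * 13^1*41^1*709^( - 1) = 18655/709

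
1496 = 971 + 525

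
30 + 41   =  71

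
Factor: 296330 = 2^1*5^1*29633^1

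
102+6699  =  6801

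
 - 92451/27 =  - 3425 + 8/9=- 3424.11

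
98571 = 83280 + 15291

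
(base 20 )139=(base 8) 725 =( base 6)2101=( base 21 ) 117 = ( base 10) 469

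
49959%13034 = 10857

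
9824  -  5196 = 4628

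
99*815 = 80685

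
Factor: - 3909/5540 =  - 2^( - 2)*3^1*5^( - 1)*277^( - 1 )*1303^1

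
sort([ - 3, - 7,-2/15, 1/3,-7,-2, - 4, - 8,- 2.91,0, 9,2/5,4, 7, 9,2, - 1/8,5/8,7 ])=[ - 8, - 7 , - 7 , - 4, - 3, - 2.91, - 2,-2/15,-1/8,0,1/3, 2/5, 5/8, 2, 4, 7, 7, 9, 9 ] 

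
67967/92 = 67967/92 = 738.77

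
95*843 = 80085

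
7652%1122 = 920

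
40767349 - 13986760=26780589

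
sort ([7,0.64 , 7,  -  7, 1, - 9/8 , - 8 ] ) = [-8 , - 7,- 9/8, 0.64,1, 7 , 7 ] 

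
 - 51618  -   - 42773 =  - 8845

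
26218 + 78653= 104871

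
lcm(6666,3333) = 6666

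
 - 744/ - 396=62/33 = 1.88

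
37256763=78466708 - 41209945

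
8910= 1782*5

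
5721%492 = 309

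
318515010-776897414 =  - 458382404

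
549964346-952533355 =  - 402569009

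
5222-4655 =567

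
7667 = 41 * 187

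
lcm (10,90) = 90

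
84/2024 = 21/506 = 0.04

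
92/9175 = 92/9175 = 0.01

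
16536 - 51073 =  - 34537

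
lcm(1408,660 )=21120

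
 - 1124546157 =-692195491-432350666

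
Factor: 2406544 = 2^4*7^1*21487^1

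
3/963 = 1/321 = 0.00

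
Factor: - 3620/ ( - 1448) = 5/2 = 2^(-1 )*5^1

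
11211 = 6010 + 5201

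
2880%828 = 396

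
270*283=76410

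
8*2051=16408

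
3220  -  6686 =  - 3466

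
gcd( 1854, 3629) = 1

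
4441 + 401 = 4842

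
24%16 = 8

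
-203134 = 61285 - 264419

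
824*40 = 32960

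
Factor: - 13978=  -  2^1*29^1*241^1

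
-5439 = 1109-6548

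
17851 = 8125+9726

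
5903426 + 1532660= 7436086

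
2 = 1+1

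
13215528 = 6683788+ 6531740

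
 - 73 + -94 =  - 167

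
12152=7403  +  4749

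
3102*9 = 27918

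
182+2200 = 2382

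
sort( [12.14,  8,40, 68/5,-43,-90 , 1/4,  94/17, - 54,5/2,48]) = [ - 90,  -  54, - 43,1/4,5/2,94/17, 8, 12.14,68/5,40, 48]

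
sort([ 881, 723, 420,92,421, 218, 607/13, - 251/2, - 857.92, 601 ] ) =[-857.92, - 251/2, 607/13,92, 218,  420,421,601 , 723,881]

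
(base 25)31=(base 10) 76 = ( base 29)2I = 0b1001100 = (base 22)3A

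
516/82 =258/41 = 6.29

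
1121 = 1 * 1121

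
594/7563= 198/2521=0.08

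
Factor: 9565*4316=2^2*5^1*13^1*83^1*1913^1 = 41282540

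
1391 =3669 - 2278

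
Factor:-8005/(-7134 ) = 2^(  -  1 )*3^( - 1 ) * 5^1*29^(  -  1) * 41^( -1 )*1601^1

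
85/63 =85/63 = 1.35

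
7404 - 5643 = 1761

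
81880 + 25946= 107826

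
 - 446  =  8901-9347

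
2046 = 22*93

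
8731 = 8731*1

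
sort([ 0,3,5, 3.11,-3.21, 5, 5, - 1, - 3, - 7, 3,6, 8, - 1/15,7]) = [ - 7,-3.21, - 3, - 1, - 1/15  ,  0,3, 3,3.11,5,5,5,6,7,8] 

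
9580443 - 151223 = 9429220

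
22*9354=205788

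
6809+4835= 11644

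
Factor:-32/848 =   -  2/53 = - 2^1*53^( - 1)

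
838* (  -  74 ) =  - 62012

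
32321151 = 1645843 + 30675308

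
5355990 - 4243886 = 1112104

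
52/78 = 2/3 = 0.67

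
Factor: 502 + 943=5^1*17^2 = 1445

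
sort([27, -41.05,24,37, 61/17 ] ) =[ - 41.05,  61/17, 24, 27, 37]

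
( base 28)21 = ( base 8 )71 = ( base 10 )57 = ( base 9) 63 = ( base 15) 3C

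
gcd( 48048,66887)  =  1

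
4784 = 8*598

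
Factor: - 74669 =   -  7^1*10667^1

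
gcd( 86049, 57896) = 1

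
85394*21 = 1793274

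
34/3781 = 34/3781 = 0.01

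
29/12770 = 29/12770 = 0.00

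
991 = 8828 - 7837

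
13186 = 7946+5240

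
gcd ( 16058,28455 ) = 7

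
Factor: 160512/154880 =57/55 = 3^1*5^( - 1)*  11^(-1)*19^1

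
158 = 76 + 82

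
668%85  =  73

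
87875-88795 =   -  920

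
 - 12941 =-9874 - 3067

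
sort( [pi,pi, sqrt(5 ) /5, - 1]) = [ - 1,sqrt( 5 ) /5, pi,  pi] 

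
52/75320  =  13/18830 = 0.00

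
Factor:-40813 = -40813^1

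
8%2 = 0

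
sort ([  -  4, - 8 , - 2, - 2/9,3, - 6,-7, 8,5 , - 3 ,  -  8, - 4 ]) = [ - 8,-8, - 7 , - 6, - 4, - 4, - 3, - 2, - 2/9, 3,  5,8 ] 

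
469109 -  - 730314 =1199423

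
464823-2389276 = - 1924453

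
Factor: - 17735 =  -5^1*3547^1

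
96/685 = 96/685 = 0.14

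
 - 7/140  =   - 1/20  =  - 0.05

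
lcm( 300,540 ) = 2700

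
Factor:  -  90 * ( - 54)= 4860 =2^2*3^5*5^1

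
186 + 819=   1005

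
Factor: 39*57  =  2223 = 3^2 * 13^1  *  19^1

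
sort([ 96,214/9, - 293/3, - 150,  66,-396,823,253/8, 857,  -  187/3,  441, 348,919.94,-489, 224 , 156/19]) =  [ - 489, - 396, - 150, - 293/3, - 187/3,156/19,214/9,253/8,66 , 96,224, 348,441, 823, 857,919.94 ] 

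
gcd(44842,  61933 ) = 1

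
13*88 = 1144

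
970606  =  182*5333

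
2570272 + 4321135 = 6891407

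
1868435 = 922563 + 945872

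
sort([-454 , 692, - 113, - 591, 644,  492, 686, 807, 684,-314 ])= [-591,-454, - 314, - 113, 492, 644,684 , 686, 692,807]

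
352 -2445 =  - 2093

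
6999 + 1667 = 8666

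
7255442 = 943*7694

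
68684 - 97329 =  -28645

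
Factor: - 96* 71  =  - 6816 = - 2^5 *3^1*71^1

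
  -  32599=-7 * 4657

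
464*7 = 3248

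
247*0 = 0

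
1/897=1/897 = 0.00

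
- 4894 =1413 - 6307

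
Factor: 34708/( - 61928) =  - 2^ ( - 1)*7741^ (-1)*8677^1 = - 8677/15482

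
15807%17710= 15807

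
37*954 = 35298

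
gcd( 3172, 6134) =2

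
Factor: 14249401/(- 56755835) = -5^(- 1) *23^( - 1)*211^( - 1) * 2339^ ( -1 )*14249401^1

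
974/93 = 10+44/93 =10.47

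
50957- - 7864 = 58821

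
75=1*75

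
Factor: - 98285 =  - 5^1* 11^1*1787^1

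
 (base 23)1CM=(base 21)1i8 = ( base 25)182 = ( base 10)827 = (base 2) 1100111011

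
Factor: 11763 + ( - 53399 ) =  - 2^2*7^1* 1487^1 = - 41636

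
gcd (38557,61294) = 1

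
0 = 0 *2307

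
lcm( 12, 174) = 348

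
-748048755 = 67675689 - 815724444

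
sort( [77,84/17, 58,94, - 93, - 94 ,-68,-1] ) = [ - 94, - 93,-68, - 1,84/17,58, 77, 94 ]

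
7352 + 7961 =15313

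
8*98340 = 786720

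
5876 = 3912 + 1964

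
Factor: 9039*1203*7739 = 3^2*23^1*71^1*109^1*131^1*401^1 = 84153243663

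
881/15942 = 881/15942 = 0.06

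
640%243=154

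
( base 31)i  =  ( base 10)18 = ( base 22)I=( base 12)16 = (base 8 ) 22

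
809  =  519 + 290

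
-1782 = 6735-8517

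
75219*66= 4964454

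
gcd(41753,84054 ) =1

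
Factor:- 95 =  - 5^1*19^1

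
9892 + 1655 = 11547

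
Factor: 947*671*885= 562361745=3^1*5^1*11^1*59^1*61^1* 947^1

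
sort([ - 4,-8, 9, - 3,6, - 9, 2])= [-9, -8,-4, - 3, 2, 6, 9]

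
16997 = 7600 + 9397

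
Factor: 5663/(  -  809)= - 7 = - 7^1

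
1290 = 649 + 641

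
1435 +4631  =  6066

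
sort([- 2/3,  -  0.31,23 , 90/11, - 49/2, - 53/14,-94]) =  [ - 94, - 49/2, - 53/14, - 2/3, - 0.31,  90/11,23]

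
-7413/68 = -110  +  67/68= - 109.01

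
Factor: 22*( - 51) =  - 2^1 *3^1 *11^1*17^1 = -1122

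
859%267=58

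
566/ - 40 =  -283/20 =-  14.15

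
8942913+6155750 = 15098663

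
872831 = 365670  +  507161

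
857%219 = 200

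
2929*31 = 90799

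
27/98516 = 27/98516=0.00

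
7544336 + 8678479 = 16222815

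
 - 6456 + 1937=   - 4519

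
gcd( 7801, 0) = 7801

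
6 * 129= 774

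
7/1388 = 7/1388 = 0.01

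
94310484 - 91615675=2694809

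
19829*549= 10886121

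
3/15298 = 3/15298  =  0.00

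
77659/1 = 77659 = 77659.00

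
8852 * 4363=38621276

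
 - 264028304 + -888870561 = -1152898865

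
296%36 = 8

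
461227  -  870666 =-409439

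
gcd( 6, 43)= 1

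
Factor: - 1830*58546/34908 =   -  5^1*61^1*73^1*401^1 * 2909^( - 1) = -  8928265/2909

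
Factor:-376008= - 2^3*3^1*15667^1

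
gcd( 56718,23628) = 6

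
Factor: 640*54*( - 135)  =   - 4665600 = - 2^8*3^6*5^2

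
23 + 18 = 41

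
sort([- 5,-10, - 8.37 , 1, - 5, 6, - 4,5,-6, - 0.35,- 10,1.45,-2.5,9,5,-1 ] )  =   [-10,-10, - 8.37 , - 6 ,- 5  , - 5, - 4,-2.5,  -  1 , -0.35,1,  1.45, 5, 5, 6 , 9]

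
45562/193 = 236 + 14/193=236.07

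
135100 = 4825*28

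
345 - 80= 265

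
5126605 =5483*935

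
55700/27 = 55700/27 = 2062.96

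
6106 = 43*142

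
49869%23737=2395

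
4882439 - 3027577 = 1854862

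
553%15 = 13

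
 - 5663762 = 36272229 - 41935991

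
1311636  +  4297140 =5608776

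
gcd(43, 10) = 1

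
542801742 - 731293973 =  - 188492231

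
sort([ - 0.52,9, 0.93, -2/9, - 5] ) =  [-5, - 0.52,  -  2/9, 0.93, 9]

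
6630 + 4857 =11487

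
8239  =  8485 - 246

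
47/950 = 47/950 = 0.05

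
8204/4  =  2051  =  2051.00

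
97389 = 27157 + 70232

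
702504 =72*9757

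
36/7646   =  18/3823 =0.00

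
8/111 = 8/111 = 0.07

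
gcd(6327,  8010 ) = 9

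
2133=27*79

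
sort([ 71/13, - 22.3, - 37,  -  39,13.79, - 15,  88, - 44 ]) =[-44, - 39,-37, - 22.3,-15,71/13,13.79,88]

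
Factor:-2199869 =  - 7^1*314267^1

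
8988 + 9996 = 18984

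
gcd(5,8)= 1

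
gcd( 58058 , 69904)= 2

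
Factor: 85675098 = 2^1*3^1*14279183^1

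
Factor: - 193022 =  - 2^1*103^1 * 937^1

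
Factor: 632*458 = 289456 = 2^4 * 79^1  *  229^1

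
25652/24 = 6413/6 = 1068.83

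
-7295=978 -8273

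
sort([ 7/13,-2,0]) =[ - 2,0,7/13]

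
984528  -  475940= 508588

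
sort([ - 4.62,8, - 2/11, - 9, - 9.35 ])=[- 9.35, - 9,  -  4.62,-2/11,  8]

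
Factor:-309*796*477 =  - 2^2*3^3 * 53^1*103^1*199^1 = - 117324828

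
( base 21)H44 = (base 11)5776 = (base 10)7585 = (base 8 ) 16641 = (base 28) 9IP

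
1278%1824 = 1278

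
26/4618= 13/2309 =0.01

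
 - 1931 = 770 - 2701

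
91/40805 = 91/40805 = 0.00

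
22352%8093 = 6166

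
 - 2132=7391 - 9523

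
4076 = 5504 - 1428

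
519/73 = 519/73  =  7.11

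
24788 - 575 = 24213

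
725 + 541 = 1266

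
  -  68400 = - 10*6840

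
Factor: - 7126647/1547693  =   - 3^1*7^ ( - 1 )*11^1*23^( - 1)*9613^ ( - 1 )*215959^1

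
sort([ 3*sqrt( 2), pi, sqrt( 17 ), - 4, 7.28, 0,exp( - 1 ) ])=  [ - 4,0  ,  exp(- 1),pi,sqrt( 17), 3*  sqrt( 2 ),7.28]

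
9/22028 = 9/22028=0.00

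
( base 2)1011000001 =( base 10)705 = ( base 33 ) lc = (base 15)320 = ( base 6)3133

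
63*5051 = 318213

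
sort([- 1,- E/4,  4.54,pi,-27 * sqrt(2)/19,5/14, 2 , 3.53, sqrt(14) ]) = [ - 27*sqrt ( 2)/19, - 1,-E/4, 5/14, 2,  pi, 3.53, sqrt (14), 4.54 ]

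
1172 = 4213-3041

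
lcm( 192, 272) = 3264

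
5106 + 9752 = 14858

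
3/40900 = 3/40900  =  0.00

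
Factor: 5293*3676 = 2^2*67^1*79^1*919^1 = 19457068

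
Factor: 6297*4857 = 30584529 = 3^2*1619^1*2099^1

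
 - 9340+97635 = 88295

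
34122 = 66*517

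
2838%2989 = 2838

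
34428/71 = 34428/71 = 484.90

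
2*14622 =29244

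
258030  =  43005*6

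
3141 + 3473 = 6614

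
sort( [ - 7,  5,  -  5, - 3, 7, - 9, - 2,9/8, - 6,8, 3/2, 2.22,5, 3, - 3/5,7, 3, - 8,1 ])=[  -  9 , - 8, - 7, - 6,-5,-3, - 2, - 3/5,1, 9/8, 3/2, 2.22, 3,3, 5, 5,  7, 7, 8]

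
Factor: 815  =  5^1*163^1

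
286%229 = 57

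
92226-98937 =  - 6711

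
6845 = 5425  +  1420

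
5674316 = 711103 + 4963213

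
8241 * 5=41205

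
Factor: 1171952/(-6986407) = - 2^4*53^(  -  1 )*89^1*193^(-1)*683^( - 1 )*823^1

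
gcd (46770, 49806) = 6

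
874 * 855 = 747270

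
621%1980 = 621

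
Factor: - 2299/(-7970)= 2^(-1)*5^(- 1)*11^2 * 19^1*797^( - 1 ) 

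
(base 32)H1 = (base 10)545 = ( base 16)221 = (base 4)20201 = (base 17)1f1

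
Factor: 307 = 307^1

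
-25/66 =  -25/66= - 0.38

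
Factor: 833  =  7^2*17^1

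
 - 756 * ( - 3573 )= 2701188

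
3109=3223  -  114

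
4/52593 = 4/52593 = 0.00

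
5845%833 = 14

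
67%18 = 13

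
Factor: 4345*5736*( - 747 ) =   -  2^3*3^3*5^1 *11^1*79^1*83^1*239^1 = - 18617421240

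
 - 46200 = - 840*55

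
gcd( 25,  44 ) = 1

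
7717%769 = 27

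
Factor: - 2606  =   - 2^1*1303^1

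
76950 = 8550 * 9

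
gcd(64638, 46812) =6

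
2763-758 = 2005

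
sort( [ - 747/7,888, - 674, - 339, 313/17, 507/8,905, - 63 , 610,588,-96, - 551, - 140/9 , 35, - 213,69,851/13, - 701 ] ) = [ - 701, - 674,  -  551, -339, - 213, - 747/7, - 96, - 63, - 140/9,313/17,35,507/8,851/13,69,588,610 , 888,905] 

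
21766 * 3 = 65298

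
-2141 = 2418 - 4559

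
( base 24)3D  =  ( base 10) 85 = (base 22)3j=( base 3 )10011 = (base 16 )55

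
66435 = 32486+33949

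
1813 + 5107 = 6920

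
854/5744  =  427/2872 = 0.15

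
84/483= 4/23 = 0.17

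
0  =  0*943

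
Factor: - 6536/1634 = -4 = -2^2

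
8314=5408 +2906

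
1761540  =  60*29359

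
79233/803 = 98 + 49/73 = 98.67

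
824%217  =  173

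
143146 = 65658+77488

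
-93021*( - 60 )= 5581260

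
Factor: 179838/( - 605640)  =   - 291/980  =  - 2^ (-2 )*3^1 *5^ ( - 1 )*7^(  -  2)*97^1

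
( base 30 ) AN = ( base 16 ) 143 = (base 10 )323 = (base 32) A3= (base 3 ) 102222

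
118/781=118/781 = 0.15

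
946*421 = 398266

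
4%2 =0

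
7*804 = 5628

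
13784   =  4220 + 9564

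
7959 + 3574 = 11533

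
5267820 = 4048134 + 1219686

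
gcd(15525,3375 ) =675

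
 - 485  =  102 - 587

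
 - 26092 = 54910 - 81002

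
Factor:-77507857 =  - 7^2*353^1*4481^1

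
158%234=158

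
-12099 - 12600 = - 24699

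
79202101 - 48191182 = 31010919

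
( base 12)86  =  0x66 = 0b1100110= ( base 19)57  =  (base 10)102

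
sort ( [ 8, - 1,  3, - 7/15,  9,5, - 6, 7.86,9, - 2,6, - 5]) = [ - 6, - 5, - 2,-1, - 7/15,3,5, 6,7.86,8, 9,9 ] 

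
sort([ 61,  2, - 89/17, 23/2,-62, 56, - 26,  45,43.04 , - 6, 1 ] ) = [-62, - 26, - 6,-89/17,  1,2,  23/2,  43.04, 45, 56 , 61 ] 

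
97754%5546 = 3472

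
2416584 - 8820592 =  - 6404008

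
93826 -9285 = 84541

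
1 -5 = -4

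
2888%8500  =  2888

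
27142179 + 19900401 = 47042580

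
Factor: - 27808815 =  - 3^1 * 5^1*449^1*4129^1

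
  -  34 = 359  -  393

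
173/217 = 173/217 = 0.80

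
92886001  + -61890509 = 30995492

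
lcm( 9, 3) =9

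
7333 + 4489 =11822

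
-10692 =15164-25856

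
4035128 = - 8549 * ( - 472)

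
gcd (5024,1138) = 2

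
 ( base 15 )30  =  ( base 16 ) 2d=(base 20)25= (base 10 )45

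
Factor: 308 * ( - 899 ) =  - 2^2*7^1*11^1*29^1*31^1 = -  276892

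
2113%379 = 218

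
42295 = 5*8459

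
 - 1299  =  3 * ( - 433 ) 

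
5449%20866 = 5449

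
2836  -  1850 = 986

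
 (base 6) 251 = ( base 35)2x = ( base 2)1100111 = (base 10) 103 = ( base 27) 3m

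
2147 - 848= 1299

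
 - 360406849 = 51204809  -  411611658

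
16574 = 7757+8817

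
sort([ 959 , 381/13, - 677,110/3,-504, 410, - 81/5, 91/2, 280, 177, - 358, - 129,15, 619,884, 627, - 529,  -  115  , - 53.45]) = [- 677, - 529,-504,- 358, - 129,-115,-53.45, - 81/5,  15, 381/13, 110/3, 91/2,  177, 280, 410, 619, 627, 884 , 959 ]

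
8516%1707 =1688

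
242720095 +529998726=772718821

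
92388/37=2496 + 36/37=2496.97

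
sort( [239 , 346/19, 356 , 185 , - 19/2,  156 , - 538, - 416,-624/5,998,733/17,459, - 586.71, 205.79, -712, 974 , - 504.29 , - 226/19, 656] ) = [ - 712 , - 586.71, - 538, - 504.29,-416 , - 624/5 , - 226/19 , - 19/2 , 346/19, 733/17,156,185, 205.79,239 , 356,459,  656, 974,998]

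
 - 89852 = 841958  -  931810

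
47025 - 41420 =5605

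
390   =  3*130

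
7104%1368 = 264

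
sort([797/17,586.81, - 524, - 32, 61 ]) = [ - 524, - 32, 797/17, 61,  586.81]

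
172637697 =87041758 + 85595939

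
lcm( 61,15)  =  915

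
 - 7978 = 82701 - 90679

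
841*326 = 274166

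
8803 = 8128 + 675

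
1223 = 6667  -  5444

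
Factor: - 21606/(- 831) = 26 = 2^1*13^1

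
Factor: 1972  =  2^2*17^1*29^1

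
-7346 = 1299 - 8645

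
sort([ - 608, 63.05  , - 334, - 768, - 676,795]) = [ - 768,-676, - 608,- 334,63.05,795]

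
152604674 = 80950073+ 71654601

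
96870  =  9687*10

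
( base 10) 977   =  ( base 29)14k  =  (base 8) 1721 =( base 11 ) 809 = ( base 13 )5a2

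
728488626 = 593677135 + 134811491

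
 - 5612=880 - 6492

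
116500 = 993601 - 877101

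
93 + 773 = 866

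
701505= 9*77945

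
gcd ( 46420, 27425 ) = 5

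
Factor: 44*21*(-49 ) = - 2^2*3^1*7^3  *11^1 = -  45276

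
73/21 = 73/21= 3.48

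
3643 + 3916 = 7559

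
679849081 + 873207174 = 1553056255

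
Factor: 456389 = 23^1*19843^1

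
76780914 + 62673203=139454117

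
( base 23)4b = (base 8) 147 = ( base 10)103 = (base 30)3d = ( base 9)124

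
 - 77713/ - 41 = 1895  +  18/41 = 1895.44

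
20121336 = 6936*2901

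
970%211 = 126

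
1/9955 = 1/9955 = 0.00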